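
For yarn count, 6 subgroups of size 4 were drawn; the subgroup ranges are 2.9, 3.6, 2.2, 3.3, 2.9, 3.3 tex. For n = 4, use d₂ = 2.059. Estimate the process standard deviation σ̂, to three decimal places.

1.473

R̄ = (2.9 + 3.6 + 2.2 + 3.3 + 2.9 + 3.3) / 6 = 3.0333
σ̂ = R̄ / d₂ = 3.0333 / 2.059 = 1.4732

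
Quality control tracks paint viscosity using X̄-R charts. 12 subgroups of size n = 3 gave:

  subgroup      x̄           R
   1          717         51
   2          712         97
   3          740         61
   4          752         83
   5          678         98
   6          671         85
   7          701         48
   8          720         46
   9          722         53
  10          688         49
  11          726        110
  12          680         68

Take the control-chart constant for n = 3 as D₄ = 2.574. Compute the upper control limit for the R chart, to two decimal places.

R̄ = (51 + 97 + 61 + 83 + 98 + 85 + 48 + 46 + 53 + 49 + 110 + 68) / 12 = 849.0000 / 12 = 70.7500
UCL_R = D₄·R̄ = 2.574 × 70.7500 = 182.1105

182.11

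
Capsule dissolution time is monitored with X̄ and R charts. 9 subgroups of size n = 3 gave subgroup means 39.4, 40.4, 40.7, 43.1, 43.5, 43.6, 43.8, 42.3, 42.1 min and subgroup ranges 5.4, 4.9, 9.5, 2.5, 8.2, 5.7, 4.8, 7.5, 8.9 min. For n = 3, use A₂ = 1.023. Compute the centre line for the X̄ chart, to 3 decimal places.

X̄̄ = (39.4 + 40.4 + 40.7 + 43.1 + 43.5 + 43.6 + 43.8 + 42.3 + 42.1) / 9 = 378.9000 / 9 = 42.1000
CL = X̄̄ = 42.1000

42.100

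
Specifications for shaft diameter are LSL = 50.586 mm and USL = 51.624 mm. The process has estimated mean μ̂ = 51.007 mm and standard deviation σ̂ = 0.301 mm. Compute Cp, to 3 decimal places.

0.575

Cp = (USL − LSL) / (6σ̂) = (51.624 − 50.586) / (6 × 0.301) = 1.0380 / 1.8060 = 0.5748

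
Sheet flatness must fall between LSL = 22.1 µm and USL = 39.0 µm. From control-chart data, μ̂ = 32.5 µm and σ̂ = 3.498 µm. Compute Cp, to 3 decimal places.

0.805

Cp = (USL − LSL) / (6σ̂) = (39.0 − 22.1) / (6 × 3.498) = 16.9000 / 20.9880 = 0.8052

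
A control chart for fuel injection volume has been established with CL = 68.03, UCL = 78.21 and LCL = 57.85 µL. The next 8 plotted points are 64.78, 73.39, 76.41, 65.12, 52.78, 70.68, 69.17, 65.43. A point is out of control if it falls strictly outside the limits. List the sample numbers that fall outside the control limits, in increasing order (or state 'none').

5

Compare each point to [57.85, 78.21]: sample 5 = 52.78 < LCL.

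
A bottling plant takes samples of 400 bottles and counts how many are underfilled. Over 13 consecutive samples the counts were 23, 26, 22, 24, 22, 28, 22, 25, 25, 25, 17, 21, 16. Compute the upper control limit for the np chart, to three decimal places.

p̄ = Σdᵢ / (k·n) = 296 / (13 × 400) = 0.05692
UCL = np̄ + 3·√(np̄(1−p̄)) = 22.7692 + 3 × √(22.7692×0.94308) = 22.7692 + 3 × 4.6339 = 36.6710

36.671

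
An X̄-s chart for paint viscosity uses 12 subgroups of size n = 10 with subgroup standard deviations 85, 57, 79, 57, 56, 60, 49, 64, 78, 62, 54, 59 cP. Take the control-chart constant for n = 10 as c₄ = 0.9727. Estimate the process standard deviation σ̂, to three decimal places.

s̄ = (85 + 57 + 79 + 57 + 56 + 60 + 49 + 64 + 78 + 62 + 54 + 59) / 12 = 63.3333
σ̂ = s̄ / c₄ = 63.3333 / 0.9727 = 65.1109

65.111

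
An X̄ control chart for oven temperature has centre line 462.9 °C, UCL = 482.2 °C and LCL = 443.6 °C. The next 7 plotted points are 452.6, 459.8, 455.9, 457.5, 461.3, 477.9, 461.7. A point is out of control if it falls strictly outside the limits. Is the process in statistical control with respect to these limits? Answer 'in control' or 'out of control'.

All 7 points lie within [443.6, 482.2].

in control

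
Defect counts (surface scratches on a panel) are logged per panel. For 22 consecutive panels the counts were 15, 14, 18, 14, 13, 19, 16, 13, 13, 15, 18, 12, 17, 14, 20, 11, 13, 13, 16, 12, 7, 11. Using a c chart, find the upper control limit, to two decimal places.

c̄ = (15 + 14 + 18 + 14 + 13 + 19 + 16 + 13 + 13 + 15 + 18 + 12 + 17 + 14 + 20 + 11 + 13 + 13 + 16 + 12 + 7 + 11) / 22 = 314 / 22 = 14.2727
UCL = c̄ + 3√c̄ = 14.2727 + 3 × √14.2727 = 14.2727 + 3 × 3.7779 = 25.6065

25.61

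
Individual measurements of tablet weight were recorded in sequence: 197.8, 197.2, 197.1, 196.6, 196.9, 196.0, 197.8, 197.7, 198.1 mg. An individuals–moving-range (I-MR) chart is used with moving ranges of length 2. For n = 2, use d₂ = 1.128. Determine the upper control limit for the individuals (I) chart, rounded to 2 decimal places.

X̄ = (197.8 + 197.2 + 197.1 + 196.6 + 196.9 + 196.0 + 197.8 + 197.7 + 198.1) / 9 = 197.2444
Moving ranges: 0.6, 0.1, 0.5, 0.3, 0.9, 1.8, 0.1, 0.4; M̄R̄ = 4.7000 / 8 = 0.5875
UCL = X̄ + 3·M̄R̄/d₂ = 197.2444 + 3 × 0.5875 / 1.128 = 198.8069

198.81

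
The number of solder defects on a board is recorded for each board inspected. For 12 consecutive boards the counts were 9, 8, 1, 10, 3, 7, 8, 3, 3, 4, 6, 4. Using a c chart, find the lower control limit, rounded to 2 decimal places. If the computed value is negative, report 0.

c̄ = (9 + 8 + 1 + 10 + 3 + 7 + 8 + 3 + 3 + 4 + 6 + 4) / 12 = 66 / 12 = 5.5000
LCL = c̄ − 3√c̄ = 5.5000 − 3 × 2.3452 = -1.5356 → 0 (cannot be negative)

0.00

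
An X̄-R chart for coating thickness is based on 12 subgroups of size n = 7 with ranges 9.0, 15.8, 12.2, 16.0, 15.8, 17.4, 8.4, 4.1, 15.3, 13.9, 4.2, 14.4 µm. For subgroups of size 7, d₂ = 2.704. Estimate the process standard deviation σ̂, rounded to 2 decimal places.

R̄ = (9.0 + 15.8 + 12.2 + 16.0 + 15.8 + 17.4 + 8.4 + 4.1 + 15.3 + 13.9 + 4.2 + 14.4) / 12 = 12.2083
σ̂ = R̄ / d₂ = 12.2083 / 2.704 = 4.5149

4.51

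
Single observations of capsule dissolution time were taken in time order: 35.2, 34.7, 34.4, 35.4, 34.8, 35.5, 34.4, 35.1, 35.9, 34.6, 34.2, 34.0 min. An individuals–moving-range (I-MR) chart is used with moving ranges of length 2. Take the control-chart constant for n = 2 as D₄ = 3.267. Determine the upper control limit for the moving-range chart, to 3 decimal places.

Moving ranges: 0.5, 0.3, 1.0, 0.6, 0.7, 1.1, 0.7, 0.8, 1.3, 0.4, 0.2; M̄R̄ = 7.6000 / 11 = 0.6909
UCL_MR = D₄·M̄R̄ = 3.267 × 0.6909 = 2.2572

2.257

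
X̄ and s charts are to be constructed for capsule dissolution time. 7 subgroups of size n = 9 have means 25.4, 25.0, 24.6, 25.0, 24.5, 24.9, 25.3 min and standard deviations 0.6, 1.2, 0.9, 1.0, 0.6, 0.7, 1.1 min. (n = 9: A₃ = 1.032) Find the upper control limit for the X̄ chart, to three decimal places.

X̄̄ = (25.4 + 25.0 + 24.6 + 25.0 + 24.5 + 24.9 + 25.3) / 7 = 24.9571
s̄ = (0.6 + 1.2 + 0.9 + 1.0 + 0.6 + 0.7 + 1.1) / 7 = 0.8714
UCL = X̄̄ + A₃·s̄ = 24.9571 + 1.032 × 0.8714 = 25.8565

25.856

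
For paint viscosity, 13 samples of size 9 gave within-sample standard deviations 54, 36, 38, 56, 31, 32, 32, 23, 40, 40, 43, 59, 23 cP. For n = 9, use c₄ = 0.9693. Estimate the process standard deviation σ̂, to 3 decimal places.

s̄ = (54 + 36 + 38 + 56 + 31 + 32 + 32 + 23 + 40 + 40 + 43 + 59 + 23) / 13 = 39.0000
σ̂ = s̄ / c₄ = 39.0000 / 0.9693 = 40.2352

40.235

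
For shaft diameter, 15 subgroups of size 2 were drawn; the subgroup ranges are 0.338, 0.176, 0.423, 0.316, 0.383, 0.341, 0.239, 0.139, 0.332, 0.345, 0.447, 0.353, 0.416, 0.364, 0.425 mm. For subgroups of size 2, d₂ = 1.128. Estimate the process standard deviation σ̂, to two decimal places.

R̄ = (0.338 + 0.176 + 0.423 + 0.316 + 0.383 + 0.341 + 0.239 + 0.139 + 0.332 + 0.345 + 0.447 + 0.353 + 0.416 + 0.364 + 0.425) / 15 = 0.3358
σ̂ = R̄ / d₂ = 0.3358 / 1.128 = 0.2977

0.30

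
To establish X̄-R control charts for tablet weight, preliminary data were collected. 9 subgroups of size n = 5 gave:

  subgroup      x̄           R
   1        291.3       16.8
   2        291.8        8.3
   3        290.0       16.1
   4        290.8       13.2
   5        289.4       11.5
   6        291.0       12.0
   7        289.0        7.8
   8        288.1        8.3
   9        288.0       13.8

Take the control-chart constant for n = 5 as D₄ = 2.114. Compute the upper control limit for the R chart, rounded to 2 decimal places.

25.32

R̄ = (16.8 + 8.3 + 16.1 + 13.2 + 11.5 + 12.0 + 7.8 + 8.3 + 13.8) / 9 = 107.8000 / 9 = 11.9778
UCL_R = D₄·R̄ = 2.114 × 11.9778 = 25.3210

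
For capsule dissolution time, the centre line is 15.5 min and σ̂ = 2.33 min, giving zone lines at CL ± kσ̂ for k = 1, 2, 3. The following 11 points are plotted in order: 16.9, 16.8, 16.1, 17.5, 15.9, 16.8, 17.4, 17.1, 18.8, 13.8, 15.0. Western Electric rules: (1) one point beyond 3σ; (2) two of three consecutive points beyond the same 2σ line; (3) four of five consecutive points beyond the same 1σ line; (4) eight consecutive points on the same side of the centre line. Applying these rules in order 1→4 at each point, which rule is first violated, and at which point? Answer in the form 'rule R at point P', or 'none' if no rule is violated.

rule 4 at point 8

Zone of each point (C = within 1σ̂, B = 1σ̂–2σ̂, A = 2σ̂–3σ̂, * = beyond 3σ̂; sign = side of CL): 1:+C, 2:+C, 3:+C, 4:+C, 5:+C, 6:+C, 7:+C, 8:+C, 9:+B, 10:-C, 11:-C
Rule 4 (eight consecutive points on the same side of the centre line) is satisfied at point 8.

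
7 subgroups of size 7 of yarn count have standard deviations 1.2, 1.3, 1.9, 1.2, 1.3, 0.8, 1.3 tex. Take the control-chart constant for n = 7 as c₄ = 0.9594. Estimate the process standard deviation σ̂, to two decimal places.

s̄ = (1.2 + 1.3 + 1.9 + 1.2 + 1.3 + 0.8 + 1.3) / 7 = 1.2857
σ̂ = s̄ / c₄ = 1.2857 / 0.9594 = 1.3401

1.34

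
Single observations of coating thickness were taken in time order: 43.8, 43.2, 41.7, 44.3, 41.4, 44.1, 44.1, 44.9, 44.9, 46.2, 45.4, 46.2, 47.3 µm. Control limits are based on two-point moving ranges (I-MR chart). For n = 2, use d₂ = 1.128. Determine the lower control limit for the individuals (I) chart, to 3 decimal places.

41.076

X̄ = (43.8 + 43.2 + 41.7 + 44.3 + 41.4 + 44.1 + 44.1 + 44.9 + 44.9 + 46.2 + 45.4 + 46.2 + 47.3) / 13 = 44.4231
Moving ranges: 0.6, 1.5, 2.6, 2.9, 2.7, 0.0, 0.8, 0.0, 1.3, 0.8, 0.8, 1.1; M̄R̄ = 15.1000 / 12 = 1.2583
LCL = X̄ − 3·M̄R̄/d₂ = 44.4231 − 3 × 1.2583 / 1.128 = 41.0764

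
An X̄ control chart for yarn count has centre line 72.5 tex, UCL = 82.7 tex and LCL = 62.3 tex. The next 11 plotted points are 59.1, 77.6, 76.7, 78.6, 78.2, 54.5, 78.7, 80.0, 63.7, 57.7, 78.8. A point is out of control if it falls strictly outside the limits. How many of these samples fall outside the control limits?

Compare each point to [62.3, 82.7]: sample 1 = 59.1 < LCL; sample 6 = 54.5 < LCL; sample 10 = 57.7 < LCL.

3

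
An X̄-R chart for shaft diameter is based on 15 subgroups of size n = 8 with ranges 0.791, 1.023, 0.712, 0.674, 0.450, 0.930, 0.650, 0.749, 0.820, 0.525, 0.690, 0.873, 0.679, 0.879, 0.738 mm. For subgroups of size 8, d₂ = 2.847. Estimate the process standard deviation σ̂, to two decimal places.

0.26

R̄ = (0.791 + 1.023 + 0.712 + 0.674 + 0.450 + 0.930 + 0.650 + 0.749 + 0.820 + 0.525 + 0.690 + 0.873 + 0.679 + 0.879 + 0.738) / 15 = 0.7455
σ̂ = R̄ / d₂ = 0.7455 / 2.847 = 0.2619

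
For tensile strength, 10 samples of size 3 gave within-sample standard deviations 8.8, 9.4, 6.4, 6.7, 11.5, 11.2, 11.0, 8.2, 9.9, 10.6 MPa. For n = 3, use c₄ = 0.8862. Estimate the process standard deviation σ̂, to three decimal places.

10.573

s̄ = (8.8 + 9.4 + 6.4 + 6.7 + 11.5 + 11.2 + 11.0 + 8.2 + 9.9 + 10.6) / 10 = 9.3700
σ̂ = s̄ / c₄ = 9.3700 / 0.8862 = 10.5732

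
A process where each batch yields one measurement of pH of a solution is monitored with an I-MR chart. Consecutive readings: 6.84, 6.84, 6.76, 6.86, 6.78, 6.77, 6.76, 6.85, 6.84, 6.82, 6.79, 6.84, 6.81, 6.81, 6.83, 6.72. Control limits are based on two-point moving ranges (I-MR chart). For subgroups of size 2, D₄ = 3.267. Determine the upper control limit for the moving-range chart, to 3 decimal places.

Moving ranges: 0.00, 0.08, 0.10, 0.08, 0.01, 0.01, 0.09, 0.01, 0.02, 0.03, 0.05, 0.03, 0.00, 0.02, 0.11; M̄R̄ = 0.6400 / 15 = 0.0427
UCL_MR = D₄·M̄R̄ = 3.267 × 0.0427 = 0.1394

0.139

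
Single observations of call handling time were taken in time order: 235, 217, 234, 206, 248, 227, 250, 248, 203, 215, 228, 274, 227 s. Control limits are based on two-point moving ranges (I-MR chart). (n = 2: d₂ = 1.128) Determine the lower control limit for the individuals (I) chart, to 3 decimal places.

162.100

X̄ = (235 + 217 + 234 + 206 + 248 + 227 + 250 + 248 + 203 + 215 + 228 + 274 + 227) / 13 = 231.6923
Moving ranges: 18, 17, 28, 42, 21, 23, 2, 45, 12, 13, 46, 47; M̄R̄ = 314.0000 / 12 = 26.1667
LCL = X̄ − 3·M̄R̄/d₂ = 231.6923 − 3 × 26.1667 / 1.128 = 162.1001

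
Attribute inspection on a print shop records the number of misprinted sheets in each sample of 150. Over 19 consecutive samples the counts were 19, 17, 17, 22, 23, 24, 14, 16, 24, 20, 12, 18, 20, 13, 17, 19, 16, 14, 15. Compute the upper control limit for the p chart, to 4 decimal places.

0.1987

p̄ = Σdᵢ / (k·n) = 340 / (19 × 150) = 0.11930
UCL = p̄ + 3·√(p̄(1−p̄)/n) = 0.11930 + 3 × √(0.11930×0.88070/150) = 0.11930 + 3 × 0.02647 = 0.19870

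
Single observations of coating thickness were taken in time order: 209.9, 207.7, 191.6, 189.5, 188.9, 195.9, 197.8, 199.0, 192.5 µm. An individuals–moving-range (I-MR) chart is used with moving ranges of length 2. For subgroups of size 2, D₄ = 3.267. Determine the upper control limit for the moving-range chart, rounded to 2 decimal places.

15.35

Moving ranges: 2.2, 16.1, 2.1, 0.6, 7.0, 1.9, 1.2, 6.5; M̄R̄ = 37.6000 / 8 = 4.7000
UCL_MR = D₄·M̄R̄ = 3.267 × 4.7000 = 15.3549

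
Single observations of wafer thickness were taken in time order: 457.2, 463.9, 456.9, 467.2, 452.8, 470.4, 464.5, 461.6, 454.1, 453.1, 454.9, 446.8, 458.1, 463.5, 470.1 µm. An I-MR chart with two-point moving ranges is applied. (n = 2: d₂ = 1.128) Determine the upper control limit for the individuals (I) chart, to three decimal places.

X̄ = (457.2 + 463.9 + 456.9 + 467.2 + 452.8 + 470.4 + 464.5 + 461.6 + 454.1 + 453.1 + 454.9 + 446.8 + 458.1 + 463.5 + 470.1) / 15 = 459.6733
Moving ranges: 6.7, 7.0, 10.3, 14.4, 17.6, 5.9, 2.9, 7.5, 1.0, 1.8, 8.1, 11.3, 5.4, 6.6; M̄R̄ = 106.5000 / 14 = 7.6071
UCL = X̄ + 3·M̄R̄/d₂ = 459.6733 + 3 × 7.6071 / 1.128 = 479.9051

479.905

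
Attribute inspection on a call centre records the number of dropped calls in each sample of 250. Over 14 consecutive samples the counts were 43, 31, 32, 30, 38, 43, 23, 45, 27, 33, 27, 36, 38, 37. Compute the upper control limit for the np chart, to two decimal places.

50.86

p̄ = Σdᵢ / (k·n) = 483 / (14 × 250) = 0.13800
UCL = np̄ + 3·√(np̄(1−p̄)) = 34.5000 + 3 × √(34.5000×0.86200) = 34.5000 + 3 × 5.4533 = 50.8600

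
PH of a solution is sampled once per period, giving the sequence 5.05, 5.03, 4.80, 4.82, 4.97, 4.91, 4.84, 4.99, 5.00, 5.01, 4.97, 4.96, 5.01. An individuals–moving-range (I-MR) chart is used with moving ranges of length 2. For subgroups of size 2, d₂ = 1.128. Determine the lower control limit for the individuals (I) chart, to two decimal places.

4.77

X̄ = (5.05 + 5.03 + 4.80 + 4.82 + 4.97 + 4.91 + 4.84 + 4.99 + 5.00 + 5.01 + 4.97 + 4.96 + 5.01) / 13 = 4.9508
Moving ranges: 0.02, 0.23, 0.02, 0.15, 0.06, 0.07, 0.15, 0.01, 0.01, 0.04, 0.01, 0.05; M̄R̄ = 0.8200 / 12 = 0.0683
LCL = X̄ − 3·M̄R̄/d₂ = 4.9508 − 3 × 0.0683 / 1.128 = 4.7690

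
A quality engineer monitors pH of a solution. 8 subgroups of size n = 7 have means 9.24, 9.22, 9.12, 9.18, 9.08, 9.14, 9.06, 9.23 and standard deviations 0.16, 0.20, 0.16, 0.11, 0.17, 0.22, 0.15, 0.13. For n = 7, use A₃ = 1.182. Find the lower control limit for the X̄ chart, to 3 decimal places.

8.967

X̄̄ = (9.24 + 9.22 + 9.12 + 9.18 + 9.08 + 9.14 + 9.06 + 9.23) / 8 = 9.1587
s̄ = (0.16 + 0.20 + 0.16 + 0.11 + 0.17 + 0.22 + 0.15 + 0.13) / 8 = 0.1625
LCL = X̄̄ − A₃·s̄ = 9.1587 − 1.182 × 0.1625 = 8.9667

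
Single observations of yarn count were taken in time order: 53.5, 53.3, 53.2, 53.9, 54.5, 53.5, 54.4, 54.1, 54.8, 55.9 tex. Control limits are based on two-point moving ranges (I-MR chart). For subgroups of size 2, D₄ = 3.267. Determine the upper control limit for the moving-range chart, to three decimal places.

Moving ranges: 0.2, 0.1, 0.7, 0.6, 1.0, 0.9, 0.3, 0.7, 1.1; M̄R̄ = 5.6000 / 9 = 0.6222
UCL_MR = D₄·M̄R̄ = 3.267 × 0.6222 = 2.0328

2.033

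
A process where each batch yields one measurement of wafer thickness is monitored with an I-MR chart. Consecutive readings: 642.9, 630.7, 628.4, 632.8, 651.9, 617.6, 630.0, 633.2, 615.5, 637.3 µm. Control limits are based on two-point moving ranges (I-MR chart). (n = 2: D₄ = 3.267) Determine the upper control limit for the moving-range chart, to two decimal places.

46.25

Moving ranges: 12.2, 2.3, 4.4, 19.1, 34.3, 12.4, 3.2, 17.7, 21.8; M̄R̄ = 127.4000 / 9 = 14.1556
UCL_MR = D₄·M̄R̄ = 3.267 × 14.1556 = 46.2462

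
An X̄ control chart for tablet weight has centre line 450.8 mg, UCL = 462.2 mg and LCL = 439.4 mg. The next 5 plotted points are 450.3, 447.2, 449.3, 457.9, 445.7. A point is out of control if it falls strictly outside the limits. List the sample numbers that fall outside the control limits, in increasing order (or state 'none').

All 5 points lie within [439.4, 462.2].

none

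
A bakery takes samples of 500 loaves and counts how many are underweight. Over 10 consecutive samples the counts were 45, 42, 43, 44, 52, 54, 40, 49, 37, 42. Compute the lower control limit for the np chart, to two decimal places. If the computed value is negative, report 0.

p̄ = Σdᵢ / (k·n) = 448 / (10 × 500) = 0.08960
LCL = np̄ − 3·√(np̄(1−p̄)) = 44.8000 − 3 × 6.3864 = 25.6408

25.64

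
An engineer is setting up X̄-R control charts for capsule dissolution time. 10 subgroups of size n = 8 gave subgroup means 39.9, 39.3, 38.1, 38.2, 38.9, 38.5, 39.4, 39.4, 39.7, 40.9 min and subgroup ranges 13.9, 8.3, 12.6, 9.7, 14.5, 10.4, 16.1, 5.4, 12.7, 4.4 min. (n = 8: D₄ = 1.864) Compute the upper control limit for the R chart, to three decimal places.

R̄ = (13.9 + 8.3 + 12.6 + 9.7 + 14.5 + 10.4 + 16.1 + 5.4 + 12.7 + 4.4) / 10 = 108.0000 / 10 = 10.8000
UCL_R = D₄·R̄ = 1.864 × 10.8000 = 20.1312

20.131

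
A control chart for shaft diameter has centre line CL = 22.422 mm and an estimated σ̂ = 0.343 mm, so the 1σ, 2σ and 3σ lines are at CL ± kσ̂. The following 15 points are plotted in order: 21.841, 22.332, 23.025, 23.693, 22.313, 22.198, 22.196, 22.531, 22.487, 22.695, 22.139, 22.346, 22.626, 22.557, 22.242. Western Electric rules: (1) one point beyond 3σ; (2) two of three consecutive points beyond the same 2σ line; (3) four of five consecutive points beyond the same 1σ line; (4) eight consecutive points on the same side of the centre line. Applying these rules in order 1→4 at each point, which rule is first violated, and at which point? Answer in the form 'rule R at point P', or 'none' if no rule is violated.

rule 1 at point 4

Zone of each point (C = within 1σ̂, B = 1σ̂–2σ̂, A = 2σ̂–3σ̂, * = beyond 3σ̂; sign = side of CL): 1:-B, 2:-C, 3:+B, 4:+*, 5:-C, 6:-C, 7:-C, 8:+C, 9:+C, 10:+C, 11:-C, 12:-C, 13:+C, 14:+C, 15:-C
Rule 1 (one point beyond the 3σ limits) is satisfied at point 4.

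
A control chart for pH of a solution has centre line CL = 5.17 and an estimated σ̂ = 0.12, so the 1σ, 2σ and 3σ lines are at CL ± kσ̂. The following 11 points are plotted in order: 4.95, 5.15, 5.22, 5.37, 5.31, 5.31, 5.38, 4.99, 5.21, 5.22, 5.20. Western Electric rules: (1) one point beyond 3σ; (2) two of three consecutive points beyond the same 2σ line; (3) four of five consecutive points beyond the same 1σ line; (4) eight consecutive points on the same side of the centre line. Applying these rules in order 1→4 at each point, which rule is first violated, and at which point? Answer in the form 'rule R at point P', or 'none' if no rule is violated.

Zone of each point (C = within 1σ̂, B = 1σ̂–2σ̂, A = 2σ̂–3σ̂, * = beyond 3σ̂; sign = side of CL): 1:-B, 2:-C, 3:+C, 4:+B, 5:+B, 6:+B, 7:+B, 8:-B, 9:+C, 10:+C, 11:+C
Rule 3 (four of five consecutive points beyond the same 1σ limit) is satisfied at point 7.

rule 3 at point 7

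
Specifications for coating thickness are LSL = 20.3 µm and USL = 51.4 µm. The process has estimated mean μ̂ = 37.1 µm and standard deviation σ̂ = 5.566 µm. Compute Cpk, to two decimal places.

0.86

Cpu = (USL − μ̂) / (3σ̂) = (51.4 − 37.1) / (3 × 5.566) = 0.8564; Cpl = (μ̂ − LSL) / (3σ̂) = (37.1 − 20.3) / (3 × 5.566) = 1.0061; Cpk = min(Cpu, Cpl) = 0.8564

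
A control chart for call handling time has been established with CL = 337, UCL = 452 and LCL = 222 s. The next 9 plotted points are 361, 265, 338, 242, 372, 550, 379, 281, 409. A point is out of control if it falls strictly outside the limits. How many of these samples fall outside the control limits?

1

Compare each point to [222, 452]: sample 6 = 550 > UCL.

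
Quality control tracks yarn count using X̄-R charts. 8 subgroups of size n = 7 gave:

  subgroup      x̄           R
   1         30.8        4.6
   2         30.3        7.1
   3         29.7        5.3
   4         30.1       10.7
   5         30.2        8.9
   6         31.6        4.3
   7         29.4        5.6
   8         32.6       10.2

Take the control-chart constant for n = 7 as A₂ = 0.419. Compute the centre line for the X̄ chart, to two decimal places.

X̄̄ = (30.8 + 30.3 + 29.7 + 30.1 + 30.2 + 31.6 + 29.4 + 32.6) / 8 = 244.7000 / 8 = 30.5875
CL = X̄̄ = 30.5875

30.59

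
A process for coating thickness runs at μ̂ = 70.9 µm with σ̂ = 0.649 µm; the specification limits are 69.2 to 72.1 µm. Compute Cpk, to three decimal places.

Cpu = (USL − μ̂) / (3σ̂) = (72.1 − 70.9) / (3 × 0.649) = 0.6163; Cpl = (μ̂ − LSL) / (3σ̂) = (70.9 − 69.2) / (3 × 0.649) = 0.8731; Cpk = min(Cpu, Cpl) = 0.6163

0.616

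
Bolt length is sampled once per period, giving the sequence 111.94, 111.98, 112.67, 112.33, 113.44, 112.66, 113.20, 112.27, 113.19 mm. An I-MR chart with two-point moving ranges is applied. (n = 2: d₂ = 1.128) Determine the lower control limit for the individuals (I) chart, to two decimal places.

110.85

X̄ = (111.94 + 111.98 + 112.67 + 112.33 + 113.44 + 112.66 + 113.20 + 112.27 + 113.19) / 9 = 112.6311
Moving ranges: 0.04, 0.69, 0.34, 1.11, 0.78, 0.54, 0.93, 0.92; M̄R̄ = 5.3500 / 8 = 0.6688
LCL = X̄ − 3·M̄R̄/d₂ = 112.6311 − 3 × 0.6688 / 1.128 = 110.8525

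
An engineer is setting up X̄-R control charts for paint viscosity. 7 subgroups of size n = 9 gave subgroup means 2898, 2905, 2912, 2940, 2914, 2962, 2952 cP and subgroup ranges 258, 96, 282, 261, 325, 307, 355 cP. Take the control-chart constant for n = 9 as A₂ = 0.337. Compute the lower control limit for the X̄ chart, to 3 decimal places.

2835.442

X̄̄ = (2898 + 2905 + 2912 + 2940 + 2914 + 2962 + 2952) / 7 = 20483.0000 / 7 = 2926.1429
R̄ = (258 + 96 + 282 + 261 + 325 + 307 + 355) / 7 = 1884.0000 / 7 = 269.1429
LCL = X̄̄ − A₂·R̄ = 2926.1429 − 0.337 × 269.1429 = 2835.4417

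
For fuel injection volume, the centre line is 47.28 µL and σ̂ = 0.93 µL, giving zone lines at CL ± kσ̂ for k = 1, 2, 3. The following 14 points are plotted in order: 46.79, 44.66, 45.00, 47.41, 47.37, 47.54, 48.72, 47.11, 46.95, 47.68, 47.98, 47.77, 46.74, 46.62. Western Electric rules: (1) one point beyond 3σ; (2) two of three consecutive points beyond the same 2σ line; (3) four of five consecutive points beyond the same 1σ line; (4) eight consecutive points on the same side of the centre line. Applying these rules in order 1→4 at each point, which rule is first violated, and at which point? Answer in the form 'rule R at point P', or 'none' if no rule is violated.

rule 2 at point 3

Zone of each point (C = within 1σ̂, B = 1σ̂–2σ̂, A = 2σ̂–3σ̂, * = beyond 3σ̂; sign = side of CL): 1:-C, 2:-A, 3:-A, 4:+C, 5:+C, 6:+C, 7:+B, 8:-C, 9:-C, 10:+C, 11:+C, 12:+C, 13:-C, 14:-C
Rule 2 (two of three consecutive points beyond the same 2σ limit) is satisfied at point 3.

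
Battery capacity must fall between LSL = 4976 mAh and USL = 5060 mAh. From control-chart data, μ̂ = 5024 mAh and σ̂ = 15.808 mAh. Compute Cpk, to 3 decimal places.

Cpu = (USL − μ̂) / (3σ̂) = (5060 − 5024) / (3 × 15.808) = 0.7591; Cpl = (μ̂ − LSL) / (3σ̂) = (5024 − 4976) / (3 × 15.808) = 1.0121; Cpk = min(Cpu, Cpl) = 0.7591

0.759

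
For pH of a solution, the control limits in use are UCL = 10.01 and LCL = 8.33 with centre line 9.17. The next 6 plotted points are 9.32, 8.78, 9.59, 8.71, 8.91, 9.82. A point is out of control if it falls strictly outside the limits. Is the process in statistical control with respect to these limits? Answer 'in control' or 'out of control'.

in control

All 6 points lie within [8.33, 10.01].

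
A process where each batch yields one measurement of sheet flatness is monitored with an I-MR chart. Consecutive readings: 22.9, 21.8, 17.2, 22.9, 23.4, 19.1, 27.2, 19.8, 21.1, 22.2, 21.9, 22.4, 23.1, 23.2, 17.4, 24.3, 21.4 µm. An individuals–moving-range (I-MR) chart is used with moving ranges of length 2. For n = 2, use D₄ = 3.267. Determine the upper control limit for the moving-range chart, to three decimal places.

Moving ranges: 1.1, 4.6, 5.7, 0.5, 4.3, 8.1, 7.4, 1.3, 1.1, 0.3, 0.5, 0.7, 0.1, 5.8, 6.9, 2.9; M̄R̄ = 51.3000 / 16 = 3.2062
UCL_MR = D₄·M̄R̄ = 3.267 × 3.2062 = 10.4748

10.475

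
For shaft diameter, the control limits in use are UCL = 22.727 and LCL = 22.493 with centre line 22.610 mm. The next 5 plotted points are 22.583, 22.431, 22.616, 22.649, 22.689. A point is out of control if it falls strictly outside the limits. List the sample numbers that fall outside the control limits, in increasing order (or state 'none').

Compare each point to [22.493, 22.727]: sample 2 = 22.431 < LCL.

2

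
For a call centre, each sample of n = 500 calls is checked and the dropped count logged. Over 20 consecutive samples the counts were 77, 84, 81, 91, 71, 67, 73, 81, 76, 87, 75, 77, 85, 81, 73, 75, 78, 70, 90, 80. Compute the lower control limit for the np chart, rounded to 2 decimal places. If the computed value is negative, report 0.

54.18

p̄ = Σdᵢ / (k·n) = 1572 / (20 × 500) = 0.15720
LCL = np̄ − 3·√(np̄(1−p̄)) = 78.6000 − 3 × 8.1390 = 54.1829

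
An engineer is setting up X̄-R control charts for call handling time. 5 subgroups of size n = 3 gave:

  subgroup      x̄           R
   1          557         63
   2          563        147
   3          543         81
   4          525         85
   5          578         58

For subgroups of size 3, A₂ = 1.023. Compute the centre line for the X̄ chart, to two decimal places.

X̄̄ = (557 + 563 + 543 + 525 + 578) / 5 = 2766.0000 / 5 = 553.2000
CL = X̄̄ = 553.2000

553.20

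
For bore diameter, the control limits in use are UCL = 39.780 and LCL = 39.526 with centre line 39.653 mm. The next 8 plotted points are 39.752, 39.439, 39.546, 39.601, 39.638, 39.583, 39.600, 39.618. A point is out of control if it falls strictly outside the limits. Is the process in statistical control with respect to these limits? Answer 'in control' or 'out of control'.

Compare each point to [39.526, 39.780]: sample 2 = 39.439 < LCL.

out of control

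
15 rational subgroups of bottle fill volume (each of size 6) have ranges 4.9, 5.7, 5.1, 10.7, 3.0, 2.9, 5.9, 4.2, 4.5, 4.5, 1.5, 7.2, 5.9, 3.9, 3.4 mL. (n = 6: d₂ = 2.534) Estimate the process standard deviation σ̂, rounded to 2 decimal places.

1.93

R̄ = (4.9 + 5.7 + 5.1 + 10.7 + 3.0 + 2.9 + 5.9 + 4.2 + 4.5 + 4.5 + 1.5 + 7.2 + 5.9 + 3.9 + 3.4) / 15 = 4.8867
σ̂ = R̄ / d₂ = 4.8867 / 2.534 = 1.9284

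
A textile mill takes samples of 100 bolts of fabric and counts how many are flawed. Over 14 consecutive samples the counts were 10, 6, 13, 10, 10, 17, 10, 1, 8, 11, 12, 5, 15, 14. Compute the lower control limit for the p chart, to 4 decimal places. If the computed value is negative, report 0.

p̄ = Σdᵢ / (k·n) = 142 / (14 × 100) = 0.10143
LCL = p̄ − 3·√(p̄(1−p̄)/n) = 0.10143 − 3 × 0.03019 = 0.01086

0.0109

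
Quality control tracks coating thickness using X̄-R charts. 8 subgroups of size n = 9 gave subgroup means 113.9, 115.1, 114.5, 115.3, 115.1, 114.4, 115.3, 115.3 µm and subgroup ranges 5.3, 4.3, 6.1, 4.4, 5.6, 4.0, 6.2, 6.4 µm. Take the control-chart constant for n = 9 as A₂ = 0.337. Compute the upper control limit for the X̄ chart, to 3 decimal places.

X̄̄ = (113.9 + 115.1 + 114.5 + 115.3 + 115.1 + 114.4 + 115.3 + 115.3) / 8 = 918.9000 / 8 = 114.8625
R̄ = (5.3 + 4.3 + 6.1 + 4.4 + 5.6 + 4.0 + 6.2 + 6.4) / 8 = 42.3000 / 8 = 5.2875
UCL = X̄̄ + A₂·R̄ = 114.8625 + 0.337 × 5.2875 = 116.6444

116.644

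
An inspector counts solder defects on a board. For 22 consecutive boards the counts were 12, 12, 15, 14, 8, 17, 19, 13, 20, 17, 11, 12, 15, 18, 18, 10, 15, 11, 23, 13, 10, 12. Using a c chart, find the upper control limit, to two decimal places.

25.67

c̄ = (12 + 12 + 15 + 14 + 8 + 17 + 19 + 13 + 20 + 17 + 11 + 12 + 15 + 18 + 18 + 10 + 15 + 11 + 23 + 13 + 10 + 12) / 22 = 315 / 22 = 14.3182
UCL = c̄ + 3√c̄ = 14.3182 + 3 × √14.3182 = 14.3182 + 3 × 3.7839 = 25.6700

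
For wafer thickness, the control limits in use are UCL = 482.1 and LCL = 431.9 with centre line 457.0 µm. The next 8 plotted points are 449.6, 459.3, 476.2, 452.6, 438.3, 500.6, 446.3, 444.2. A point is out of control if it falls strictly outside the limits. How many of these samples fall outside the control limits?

Compare each point to [431.9, 482.1]: sample 6 = 500.6 > UCL.

1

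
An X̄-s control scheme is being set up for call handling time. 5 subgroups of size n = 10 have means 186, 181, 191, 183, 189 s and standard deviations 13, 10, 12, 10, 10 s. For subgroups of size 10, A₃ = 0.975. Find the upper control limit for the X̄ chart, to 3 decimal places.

X̄̄ = (186 + 181 + 191 + 183 + 189) / 5 = 186.0000
s̄ = (13 + 10 + 12 + 10 + 10) / 5 = 11.0000
UCL = X̄̄ + A₃·s̄ = 186.0000 + 0.975 × 11.0000 = 196.7250

196.725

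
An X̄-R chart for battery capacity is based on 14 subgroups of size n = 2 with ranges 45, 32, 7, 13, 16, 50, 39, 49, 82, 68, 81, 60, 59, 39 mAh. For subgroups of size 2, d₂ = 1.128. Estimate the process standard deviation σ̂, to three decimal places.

40.527

R̄ = (45 + 32 + 7 + 13 + 16 + 50 + 39 + 49 + 82 + 68 + 81 + 60 + 59 + 39) / 14 = 45.7143
σ̂ = R̄ / d₂ = 45.7143 / 1.128 = 40.5268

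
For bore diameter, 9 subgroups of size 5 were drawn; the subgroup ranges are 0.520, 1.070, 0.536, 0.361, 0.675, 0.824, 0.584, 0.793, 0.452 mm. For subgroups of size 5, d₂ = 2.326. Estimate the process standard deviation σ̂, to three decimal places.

0.278

R̄ = (0.520 + 1.070 + 0.536 + 0.361 + 0.675 + 0.824 + 0.584 + 0.793 + 0.452) / 9 = 0.6461
σ̂ = R̄ / d₂ = 0.6461 / 2.326 = 0.2778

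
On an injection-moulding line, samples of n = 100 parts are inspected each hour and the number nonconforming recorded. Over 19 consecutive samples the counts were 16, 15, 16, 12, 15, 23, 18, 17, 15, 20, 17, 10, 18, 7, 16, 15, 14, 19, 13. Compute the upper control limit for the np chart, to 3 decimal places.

p̄ = Σdᵢ / (k·n) = 296 / (19 × 100) = 0.15579
UCL = np̄ + 3·√(np̄(1−p̄)) = 15.5789 + 3 × √(15.5789×0.84421) = 15.5789 + 3 × 3.6266 = 26.4586

26.459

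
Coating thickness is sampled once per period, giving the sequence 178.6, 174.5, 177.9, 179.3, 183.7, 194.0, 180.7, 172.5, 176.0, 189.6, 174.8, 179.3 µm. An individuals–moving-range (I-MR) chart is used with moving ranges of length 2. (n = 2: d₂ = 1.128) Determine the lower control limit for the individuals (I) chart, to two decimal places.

X̄ = (178.6 + 174.5 + 177.9 + 179.3 + 183.7 + 194.0 + 180.7 + 172.5 + 176.0 + 189.6 + 174.8 + 179.3) / 12 = 180.0750
Moving ranges: 4.1, 3.4, 1.4, 4.4, 10.3, 13.3, 8.2, 3.5, 13.6, 14.8, 4.5; M̄R̄ = 81.5000 / 11 = 7.4091
LCL = X̄ − 3·M̄R̄/d₂ = 180.0750 − 3 × 7.4091 / 1.128 = 160.3700

160.37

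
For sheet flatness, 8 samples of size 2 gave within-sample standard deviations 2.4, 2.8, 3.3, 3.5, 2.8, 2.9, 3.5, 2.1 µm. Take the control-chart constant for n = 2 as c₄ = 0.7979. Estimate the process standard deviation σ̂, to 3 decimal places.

3.650

s̄ = (2.4 + 2.8 + 3.3 + 3.5 + 2.8 + 2.9 + 3.5 + 2.1) / 8 = 2.9125
σ̂ = s̄ / c₄ = 2.9125 / 0.7979 = 3.6502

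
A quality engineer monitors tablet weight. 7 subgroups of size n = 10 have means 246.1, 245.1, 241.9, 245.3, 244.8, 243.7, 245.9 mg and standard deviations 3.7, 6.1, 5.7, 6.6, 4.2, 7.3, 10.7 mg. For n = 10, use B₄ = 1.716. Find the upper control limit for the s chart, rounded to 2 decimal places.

s̄ = (3.7 + 6.1 + 5.7 + 6.6 + 4.2 + 7.3 + 10.7) / 7 = 6.3286
UCL_s = B₄·s̄ = 1.716 × 6.3286 = 10.8598

10.86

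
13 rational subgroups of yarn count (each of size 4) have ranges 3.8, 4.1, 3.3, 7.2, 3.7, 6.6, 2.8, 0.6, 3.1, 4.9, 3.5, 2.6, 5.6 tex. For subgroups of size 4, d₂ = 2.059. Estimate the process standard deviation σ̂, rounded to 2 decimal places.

1.94

R̄ = (3.8 + 4.1 + 3.3 + 7.2 + 3.7 + 6.6 + 2.8 + 0.6 + 3.1 + 4.9 + 3.5 + 2.6 + 5.6) / 13 = 3.9846
σ̂ = R̄ / d₂ = 3.9846 / 2.059 = 1.9352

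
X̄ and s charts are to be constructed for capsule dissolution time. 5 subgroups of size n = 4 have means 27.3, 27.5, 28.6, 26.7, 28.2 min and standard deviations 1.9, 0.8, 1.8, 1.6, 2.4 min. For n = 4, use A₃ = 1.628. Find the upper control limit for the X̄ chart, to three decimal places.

X̄̄ = (27.3 + 27.5 + 28.6 + 26.7 + 28.2) / 5 = 27.6600
s̄ = (1.9 + 0.8 + 1.8 + 1.6 + 2.4) / 5 = 1.7000
UCL = X̄̄ + A₃·s̄ = 27.6600 + 1.628 × 1.7000 = 30.4276

30.428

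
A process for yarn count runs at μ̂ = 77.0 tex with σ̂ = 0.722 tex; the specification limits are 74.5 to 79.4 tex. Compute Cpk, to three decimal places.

Cpu = (USL − μ̂) / (3σ̂) = (79.4 − 77.0) / (3 × 0.722) = 1.1080; Cpl = (μ̂ − LSL) / (3σ̂) = (77.0 − 74.5) / (3 × 0.722) = 1.1542; Cpk = min(Cpu, Cpl) = 1.1080

1.108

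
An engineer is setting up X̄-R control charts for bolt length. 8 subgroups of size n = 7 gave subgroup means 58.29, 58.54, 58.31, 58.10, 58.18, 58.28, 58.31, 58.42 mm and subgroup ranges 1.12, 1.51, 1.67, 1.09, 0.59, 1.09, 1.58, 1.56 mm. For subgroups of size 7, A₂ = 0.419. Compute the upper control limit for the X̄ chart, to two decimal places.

58.84

X̄̄ = (58.29 + 58.54 + 58.31 + 58.10 + 58.18 + 58.28 + 58.31 + 58.42) / 8 = 466.4300 / 8 = 58.3038
R̄ = (1.12 + 1.51 + 1.67 + 1.09 + 0.59 + 1.09 + 1.58 + 1.56) / 8 = 10.2100 / 8 = 1.2763
UCL = X̄̄ + A₂·R̄ = 58.3038 + 0.419 × 1.2763 = 58.8385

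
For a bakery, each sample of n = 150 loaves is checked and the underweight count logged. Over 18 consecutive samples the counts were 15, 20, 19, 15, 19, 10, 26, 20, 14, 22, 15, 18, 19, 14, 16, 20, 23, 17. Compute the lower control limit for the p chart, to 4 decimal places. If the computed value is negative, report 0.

0.0399

p̄ = Σdᵢ / (k·n) = 322 / (18 × 150) = 0.11926
LCL = p̄ − 3·√(p̄(1−p̄)/n) = 0.11926 − 3 × 0.02646 = 0.03987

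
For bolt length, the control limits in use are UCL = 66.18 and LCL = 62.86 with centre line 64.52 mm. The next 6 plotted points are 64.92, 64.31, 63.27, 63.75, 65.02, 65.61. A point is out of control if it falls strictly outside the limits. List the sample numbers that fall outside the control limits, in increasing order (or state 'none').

none

All 6 points lie within [62.86, 66.18].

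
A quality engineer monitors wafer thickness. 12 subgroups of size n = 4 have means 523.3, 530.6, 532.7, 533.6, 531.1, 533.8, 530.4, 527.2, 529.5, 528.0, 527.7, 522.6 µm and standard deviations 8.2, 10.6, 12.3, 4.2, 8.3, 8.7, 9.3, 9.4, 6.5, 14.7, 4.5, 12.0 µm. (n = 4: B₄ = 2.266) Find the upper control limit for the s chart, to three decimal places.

s̄ = (8.2 + 10.6 + 12.3 + 4.2 + 8.3 + 8.7 + 9.3 + 9.4 + 6.5 + 14.7 + 4.5 + 12.0) / 12 = 9.0583
UCL_s = B₄·s̄ = 2.266 × 9.0583 = 20.5262

20.526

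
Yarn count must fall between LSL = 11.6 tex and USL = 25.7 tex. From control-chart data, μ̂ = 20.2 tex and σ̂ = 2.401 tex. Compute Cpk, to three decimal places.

Cpu = (USL − μ̂) / (3σ̂) = (25.7 − 20.2) / (3 × 2.401) = 0.7636; Cpl = (μ̂ − LSL) / (3σ̂) = (20.2 − 11.6) / (3 × 2.401) = 1.1939; Cpk = min(Cpu, Cpl) = 0.7636

0.764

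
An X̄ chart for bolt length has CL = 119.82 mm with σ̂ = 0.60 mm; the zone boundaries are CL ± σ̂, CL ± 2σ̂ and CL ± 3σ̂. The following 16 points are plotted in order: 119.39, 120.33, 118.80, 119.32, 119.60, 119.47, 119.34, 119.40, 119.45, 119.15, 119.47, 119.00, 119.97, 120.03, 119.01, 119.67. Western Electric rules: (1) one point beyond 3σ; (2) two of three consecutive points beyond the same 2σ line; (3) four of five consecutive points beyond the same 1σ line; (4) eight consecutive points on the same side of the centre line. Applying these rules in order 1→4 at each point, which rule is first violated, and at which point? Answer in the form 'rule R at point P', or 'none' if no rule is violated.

Zone of each point (C = within 1σ̂, B = 1σ̂–2σ̂, A = 2σ̂–3σ̂, * = beyond 3σ̂; sign = side of CL): 1:-C, 2:+C, 3:-B, 4:-C, 5:-C, 6:-C, 7:-C, 8:-C, 9:-C, 10:-B, 11:-C, 12:-B, 13:+C, 14:+C, 15:-B, 16:-C
Rule 4 (eight consecutive points on the same side of the centre line) is satisfied at point 10.

rule 4 at point 10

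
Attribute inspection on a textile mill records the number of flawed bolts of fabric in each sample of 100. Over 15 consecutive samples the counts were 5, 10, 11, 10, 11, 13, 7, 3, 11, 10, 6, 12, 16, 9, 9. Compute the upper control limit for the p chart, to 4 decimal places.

p̄ = Σdᵢ / (k·n) = 143 / (15 × 100) = 0.09533
UCL = p̄ + 3·√(p̄(1−p̄)/n) = 0.09533 + 3 × √(0.09533×0.90467/100) = 0.09533 + 3 × 0.02937 = 0.18344

0.1834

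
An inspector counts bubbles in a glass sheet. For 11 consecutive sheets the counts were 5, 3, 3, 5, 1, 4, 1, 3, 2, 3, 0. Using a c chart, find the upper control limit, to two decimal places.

c̄ = (5 + 3 + 3 + 5 + 1 + 4 + 1 + 3 + 2 + 3 + 0) / 11 = 30 / 11 = 2.7273
UCL = c̄ + 3√c̄ = 2.7273 + 3 × √2.7273 = 2.7273 + 3 × 1.6514 = 7.6816

7.68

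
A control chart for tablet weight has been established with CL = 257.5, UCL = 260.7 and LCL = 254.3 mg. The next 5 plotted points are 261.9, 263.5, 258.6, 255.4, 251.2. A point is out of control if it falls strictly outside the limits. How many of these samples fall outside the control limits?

Compare each point to [254.3, 260.7]: sample 1 = 261.9 > UCL; sample 2 = 263.5 > UCL; sample 5 = 251.2 < LCL.

3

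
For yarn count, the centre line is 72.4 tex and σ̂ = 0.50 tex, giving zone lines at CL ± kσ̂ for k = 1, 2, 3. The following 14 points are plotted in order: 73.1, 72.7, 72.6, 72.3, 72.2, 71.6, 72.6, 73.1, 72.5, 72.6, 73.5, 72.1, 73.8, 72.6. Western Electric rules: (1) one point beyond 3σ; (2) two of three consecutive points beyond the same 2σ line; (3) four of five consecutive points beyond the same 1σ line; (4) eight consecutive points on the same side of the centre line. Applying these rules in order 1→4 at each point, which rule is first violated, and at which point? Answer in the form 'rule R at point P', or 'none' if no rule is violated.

Zone of each point (C = within 1σ̂, B = 1σ̂–2σ̂, A = 2σ̂–3σ̂, * = beyond 3σ̂; sign = side of CL): 1:+B, 2:+C, 3:+C, 4:-C, 5:-C, 6:-B, 7:+C, 8:+B, 9:+C, 10:+C, 11:+A, 12:-C, 13:+A, 14:+C
Rule 2 (two of three consecutive points beyond the same 2σ limit) is satisfied at point 13.

rule 2 at point 13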